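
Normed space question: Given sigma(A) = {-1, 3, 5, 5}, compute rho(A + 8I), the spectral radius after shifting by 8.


Spectrum of A + 8I = {7, 11, 13, 13}
Spectral radius = max |lambda| over the shifted spectrum
= max(7, 11, 13, 13) = 13

13


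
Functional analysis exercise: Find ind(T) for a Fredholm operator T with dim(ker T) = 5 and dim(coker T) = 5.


The Fredholm index is defined as ind(T) = dim(ker T) - dim(coker T)
= 5 - 5
= 0

0


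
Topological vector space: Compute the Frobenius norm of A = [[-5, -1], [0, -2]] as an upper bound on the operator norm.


||A||_F^2 = sum a_ij^2
= (-5)^2 + (-1)^2 + 0^2 + (-2)^2
= 25 + 1 + 0 + 4 = 30
||A||_F = sqrt(30) = 5.4772

5.4772


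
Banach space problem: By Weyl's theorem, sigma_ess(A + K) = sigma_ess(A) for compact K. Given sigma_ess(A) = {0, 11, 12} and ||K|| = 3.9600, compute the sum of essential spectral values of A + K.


By Weyl's theorem, the essential spectrum is invariant under compact perturbations.
sigma_ess(A + K) = sigma_ess(A) = {0, 11, 12}
Sum = 0 + 11 + 12 = 23

23


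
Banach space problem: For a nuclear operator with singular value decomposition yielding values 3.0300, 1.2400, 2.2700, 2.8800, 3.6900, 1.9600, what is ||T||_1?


The nuclear norm is the sum of all singular values.
||T||_1 = 3.0300 + 1.2400 + 2.2700 + 2.8800 + 3.6900 + 1.9600
= 15.0700

15.0700


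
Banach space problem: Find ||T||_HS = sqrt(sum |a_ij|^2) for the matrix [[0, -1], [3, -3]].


The Hilbert-Schmidt norm is sqrt(sum of squares of all entries).
Sum of squares = 0^2 + (-1)^2 + 3^2 + (-3)^2
= 0 + 1 + 9 + 9 = 19
||T||_HS = sqrt(19) = 4.3589

4.3589


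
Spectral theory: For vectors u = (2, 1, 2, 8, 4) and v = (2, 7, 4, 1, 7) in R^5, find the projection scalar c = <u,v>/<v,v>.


Computing <u,v> = 2*2 + 1*7 + 2*4 + 8*1 + 4*7 = 55
Computing <v,v> = 2^2 + 7^2 + 4^2 + 1^2 + 7^2 = 119
Projection coefficient = 55/119 = 0.4622

0.4622


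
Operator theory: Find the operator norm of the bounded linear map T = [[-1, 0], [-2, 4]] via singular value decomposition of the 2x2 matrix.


A^T A = [[5, -8], [-8, 16]]
trace(A^T A) = 21, det(A^T A) = 16
discriminant = 21^2 - 4*16 = 377
Largest eigenvalue of A^T A = (trace + sqrt(disc))/2 = 20.2082
||T|| = sqrt(20.2082) = 4.4954

4.4954


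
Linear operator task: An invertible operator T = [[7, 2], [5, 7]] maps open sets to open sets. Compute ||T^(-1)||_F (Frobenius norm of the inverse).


det(T) = 7*7 - 2*5 = 39
T^(-1) = (1/39) * [[7, -2], [-5, 7]] = [[0.1795, -0.0513], [-0.1282, 0.1795]]
||T^(-1)||_F^2 = 0.1795^2 + (-0.0513)^2 + (-0.1282)^2 + 0.1795^2 = 0.0835
||T^(-1)||_F = sqrt(0.0835) = 0.2890

0.2890


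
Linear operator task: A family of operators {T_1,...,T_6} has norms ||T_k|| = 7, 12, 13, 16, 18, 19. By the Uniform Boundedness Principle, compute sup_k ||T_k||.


By the Uniform Boundedness Principle, the supremum of norms is finite.
sup_k ||T_k|| = max(7, 12, 13, 16, 18, 19) = 19

19


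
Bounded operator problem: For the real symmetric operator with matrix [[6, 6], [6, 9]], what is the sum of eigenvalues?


For a self-adjoint (symmetric) matrix, the eigenvalues are real.
The sum of eigenvalues equals the trace of the matrix.
trace = 6 + 9 = 15

15


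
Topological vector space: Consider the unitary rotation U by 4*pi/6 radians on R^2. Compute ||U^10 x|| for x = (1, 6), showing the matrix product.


U is a rotation by theta = 4*pi/6
U^10 = rotation by 10*theta = 40*pi/6 = 4*pi/6 (mod 2*pi)
cos(4*pi/6) = -0.5000, sin(4*pi/6) = 0.8660
U^10 x = (-0.5000 * 1 - 0.8660 * 6, 0.8660 * 1 + -0.5000 * 6)
= (-5.6962, -2.1340)
||U^10 x|| = sqrt((-5.6962)^2 + (-2.1340)^2) = sqrt(37.0000) = 6.0828

6.0828


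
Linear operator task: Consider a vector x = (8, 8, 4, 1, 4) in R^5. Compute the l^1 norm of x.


The l^1 norm equals the sum of absolute values of all components.
||x||_1 = 8 + 8 + 4 + 1 + 4
= 25

25.0000


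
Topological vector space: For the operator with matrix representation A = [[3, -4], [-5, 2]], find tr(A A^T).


trace(A * A^T) = sum of squares of all entries
= 3^2 + (-4)^2 + (-5)^2 + 2^2
= 9 + 16 + 25 + 4
= 54

54


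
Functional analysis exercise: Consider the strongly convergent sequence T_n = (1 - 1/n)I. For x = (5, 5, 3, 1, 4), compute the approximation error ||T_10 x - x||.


T_10 x - x = (1 - 1/10)x - x = -x/10
||x|| = sqrt(76) = 8.7178
||T_10 x - x|| = ||x||/10 = 8.7178/10 = 0.8718

0.8718


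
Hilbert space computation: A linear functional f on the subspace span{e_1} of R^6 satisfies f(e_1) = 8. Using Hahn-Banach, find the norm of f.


The norm of f is given by ||f|| = sup_{||x||=1} |f(x)|.
On span{e_1}, ||e_1|| = 1, so ||f|| = |f(e_1)| / ||e_1||
= |8| / 1 = 8.0000

8.0000


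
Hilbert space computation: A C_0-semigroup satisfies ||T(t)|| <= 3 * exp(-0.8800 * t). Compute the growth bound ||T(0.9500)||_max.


||T(0.9500)|| <= 3 * exp(-0.8800 * 0.9500)
= 3 * exp(-0.8360)
= 3 * 0.4334
= 1.3003

1.3003


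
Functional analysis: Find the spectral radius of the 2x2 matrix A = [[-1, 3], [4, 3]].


For a 2x2 matrix, eigenvalues satisfy lambda^2 - (trace)*lambda + det = 0
trace = -1 + 3 = 2
det = -1*3 - 3*4 = -15
discriminant = 2^2 - 4*(-15) = 64
spectral radius = max |eigenvalue| = 5.0000

5.0000


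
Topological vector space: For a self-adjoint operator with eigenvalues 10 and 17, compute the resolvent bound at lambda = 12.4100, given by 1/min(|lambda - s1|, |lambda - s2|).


dist(12.4100, {10, 17}) = min(|12.4100 - 10|, |12.4100 - 17|)
= min(2.4100, 4.5900) = 2.4100
Resolvent bound = 1/2.4100 = 0.4149

0.4149


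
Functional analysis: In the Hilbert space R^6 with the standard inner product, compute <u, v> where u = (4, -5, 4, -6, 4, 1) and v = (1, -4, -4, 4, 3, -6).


Computing the standard inner product <u, v> = sum u_i * v_i
= 4*1 + -5*-4 + 4*-4 + -6*4 + 4*3 + 1*-6
= 4 + 20 + -16 + -24 + 12 + -6
= -10

-10


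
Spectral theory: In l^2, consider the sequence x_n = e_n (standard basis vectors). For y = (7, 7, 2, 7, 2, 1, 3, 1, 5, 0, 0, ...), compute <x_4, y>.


x_4 = e_4 is the standard basis vector with 1 in position 4.
<x_4, y> = y_4 = 7
As n -> infinity, <x_n, y> -> 0, confirming weak convergence of (x_n) to 0.

7


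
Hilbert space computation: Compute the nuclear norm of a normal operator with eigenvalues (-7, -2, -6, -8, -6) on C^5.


For a normal operator, singular values equal |eigenvalues|.
Trace norm = sum |lambda_i| = 7 + 2 + 6 + 8 + 6
= 29

29


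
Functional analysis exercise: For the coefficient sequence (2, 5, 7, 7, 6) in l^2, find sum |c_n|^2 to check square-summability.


sum |c_n|^2 = 2^2 + 5^2 + 7^2 + 7^2 + 6^2
= 4 + 25 + 49 + 49 + 36
= 163

163


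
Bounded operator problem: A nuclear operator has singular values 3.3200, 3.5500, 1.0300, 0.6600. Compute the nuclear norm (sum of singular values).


The nuclear norm is the sum of all singular values.
||T||_1 = 3.3200 + 3.5500 + 1.0300 + 0.6600
= 8.5600

8.5600


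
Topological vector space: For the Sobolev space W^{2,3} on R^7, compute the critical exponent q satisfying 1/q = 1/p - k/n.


Using the Sobolev embedding formula: 1/q = 1/p - k/n
1/q = 1/3 - 2/7 = 1/21
q = 1/(1/21) = 21

21.0000


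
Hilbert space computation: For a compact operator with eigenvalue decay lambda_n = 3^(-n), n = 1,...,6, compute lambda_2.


The eigenvalue formula gives lambda_2 = 1/3^2
= 1/9
= 0.1111

0.1111


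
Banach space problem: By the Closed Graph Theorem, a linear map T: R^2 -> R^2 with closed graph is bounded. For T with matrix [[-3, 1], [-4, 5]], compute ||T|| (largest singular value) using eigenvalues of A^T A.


A^T A = [[25, -23], [-23, 26]]
trace(A^T A) = 51, det(A^T A) = 121
discriminant = 51^2 - 4*121 = 2117
Largest eigenvalue of A^T A = (trace + sqrt(disc))/2 = 48.5054
||T|| = sqrt(48.5054) = 6.9646

6.9646


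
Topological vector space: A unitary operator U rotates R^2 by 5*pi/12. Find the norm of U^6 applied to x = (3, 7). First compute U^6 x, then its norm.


U is a rotation by theta = 5*pi/12
U^6 = rotation by 6*theta = 30*pi/12 = 6*pi/12 (mod 2*pi)
cos(6*pi/12) = 0.0000, sin(6*pi/12) = 1.0000
U^6 x = (0.0000 * 3 - 1.0000 * 7, 1.0000 * 3 + 0.0000 * 7)
= (-7.0000, 3.0000)
||U^6 x|| = sqrt((-7.0000)^2 + 3.0000^2) = sqrt(58.0000) = 7.6158

7.6158


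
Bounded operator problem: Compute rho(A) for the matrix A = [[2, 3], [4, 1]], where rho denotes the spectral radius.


For a 2x2 matrix, eigenvalues satisfy lambda^2 - (trace)*lambda + det = 0
trace = 2 + 1 = 3
det = 2*1 - 3*4 = -10
discriminant = 3^2 - 4*(-10) = 49
spectral radius = max |eigenvalue| = 5.0000

5.0000


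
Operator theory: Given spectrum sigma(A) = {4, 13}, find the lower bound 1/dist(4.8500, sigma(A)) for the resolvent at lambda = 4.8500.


dist(4.8500, {4, 13}) = min(|4.8500 - 4|, |4.8500 - 13|)
= min(0.8500, 8.1500) = 0.8500
Resolvent bound = 1/0.8500 = 1.1765

1.1765


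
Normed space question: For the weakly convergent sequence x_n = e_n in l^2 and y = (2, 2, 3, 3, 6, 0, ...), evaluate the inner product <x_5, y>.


x_5 = e_5 is the standard basis vector with 1 in position 5.
<x_5, y> = y_5 = 6
As n -> infinity, <x_n, y> -> 0, confirming weak convergence of (x_n) to 0.

6


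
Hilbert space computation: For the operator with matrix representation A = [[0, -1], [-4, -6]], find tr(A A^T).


trace(A * A^T) = sum of squares of all entries
= 0^2 + (-1)^2 + (-4)^2 + (-6)^2
= 0 + 1 + 16 + 36
= 53

53


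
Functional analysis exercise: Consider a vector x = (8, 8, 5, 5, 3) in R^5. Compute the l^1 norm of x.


The l^1 norm equals the sum of absolute values of all components.
||x||_1 = 8 + 8 + 5 + 5 + 3
= 29

29.0000


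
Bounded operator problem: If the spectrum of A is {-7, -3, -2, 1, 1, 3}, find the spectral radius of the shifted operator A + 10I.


Spectrum of A + 10I = {3, 7, 8, 11, 11, 13}
Spectral radius = max |lambda| over the shifted spectrum
= max(3, 7, 8, 11, 11, 13) = 13

13


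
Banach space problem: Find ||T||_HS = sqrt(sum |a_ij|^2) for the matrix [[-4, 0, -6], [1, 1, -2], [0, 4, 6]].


The Hilbert-Schmidt norm is sqrt(sum of squares of all entries).
Sum of squares = (-4)^2 + 0^2 + (-6)^2 + 1^2 + 1^2 + (-2)^2 + 0^2 + 4^2 + 6^2
= 16 + 0 + 36 + 1 + 1 + 4 + 0 + 16 + 36 = 110
||T||_HS = sqrt(110) = 10.4881

10.4881


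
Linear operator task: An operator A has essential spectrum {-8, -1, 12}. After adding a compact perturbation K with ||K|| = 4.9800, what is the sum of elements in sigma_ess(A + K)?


By Weyl's theorem, the essential spectrum is invariant under compact perturbations.
sigma_ess(A + K) = sigma_ess(A) = {-8, -1, 12}
Sum = -8 + -1 + 12 = 3

3


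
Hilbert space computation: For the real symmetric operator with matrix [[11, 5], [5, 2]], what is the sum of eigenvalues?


For a self-adjoint (symmetric) matrix, the eigenvalues are real.
The sum of eigenvalues equals the trace of the matrix.
trace = 11 + 2 = 13

13


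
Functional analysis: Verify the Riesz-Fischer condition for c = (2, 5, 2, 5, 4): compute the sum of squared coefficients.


sum |c_n|^2 = 2^2 + 5^2 + 2^2 + 5^2 + 4^2
= 4 + 25 + 4 + 25 + 16
= 74

74


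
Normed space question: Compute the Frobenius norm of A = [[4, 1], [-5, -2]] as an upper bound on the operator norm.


||A||_F^2 = sum a_ij^2
= 4^2 + 1^2 + (-5)^2 + (-2)^2
= 16 + 1 + 25 + 4 = 46
||A||_F = sqrt(46) = 6.7823

6.7823


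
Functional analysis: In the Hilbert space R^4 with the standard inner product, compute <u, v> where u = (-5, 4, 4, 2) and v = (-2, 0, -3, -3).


Computing the standard inner product <u, v> = sum u_i * v_i
= -5*-2 + 4*0 + 4*-3 + 2*-3
= 10 + 0 + -12 + -6
= -8

-8


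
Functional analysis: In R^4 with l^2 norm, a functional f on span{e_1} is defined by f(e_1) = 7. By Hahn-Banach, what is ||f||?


The norm of f is given by ||f|| = sup_{||x||=1} |f(x)|.
On span{e_1}, ||e_1|| = 1, so ||f|| = |f(e_1)| / ||e_1||
= |7| / 1 = 7.0000

7.0000


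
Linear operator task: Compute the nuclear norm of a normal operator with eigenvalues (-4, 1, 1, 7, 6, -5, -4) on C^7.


For a normal operator, singular values equal |eigenvalues|.
Trace norm = sum |lambda_i| = 4 + 1 + 1 + 7 + 6 + 5 + 4
= 28

28


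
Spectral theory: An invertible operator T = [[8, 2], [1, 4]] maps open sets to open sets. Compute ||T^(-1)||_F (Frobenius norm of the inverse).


det(T) = 8*4 - 2*1 = 30
T^(-1) = (1/30) * [[4, -2], [-1, 8]] = [[0.1333, -0.0667], [-0.0333, 0.2667]]
||T^(-1)||_F^2 = 0.1333^2 + (-0.0667)^2 + (-0.0333)^2 + 0.2667^2 = 0.0944
||T^(-1)||_F = sqrt(0.0944) = 0.3073

0.3073


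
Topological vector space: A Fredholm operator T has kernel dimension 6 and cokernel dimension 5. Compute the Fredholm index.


The Fredholm index is defined as ind(T) = dim(ker T) - dim(coker T)
= 6 - 5
= 1

1


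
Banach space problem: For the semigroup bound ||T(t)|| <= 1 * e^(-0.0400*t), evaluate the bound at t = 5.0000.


||T(5.0000)|| <= 1 * exp(-0.0400 * 5.0000)
= 1 * exp(-0.2000)
= 1 * 0.8187
= 0.8187

0.8187


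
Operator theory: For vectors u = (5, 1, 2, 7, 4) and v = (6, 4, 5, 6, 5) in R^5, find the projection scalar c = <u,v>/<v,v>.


Computing <u,v> = 5*6 + 1*4 + 2*5 + 7*6 + 4*5 = 106
Computing <v,v> = 6^2 + 4^2 + 5^2 + 6^2 + 5^2 = 138
Projection coefficient = 106/138 = 0.7681

0.7681


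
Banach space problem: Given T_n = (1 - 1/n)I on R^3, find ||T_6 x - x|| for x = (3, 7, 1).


T_6 x - x = (1 - 1/6)x - x = -x/6
||x|| = sqrt(59) = 7.6811
||T_6 x - x|| = ||x||/6 = 7.6811/6 = 1.2802

1.2802


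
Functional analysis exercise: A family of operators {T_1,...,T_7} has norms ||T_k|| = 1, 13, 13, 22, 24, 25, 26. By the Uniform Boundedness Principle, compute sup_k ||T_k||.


By the Uniform Boundedness Principle, the supremum of norms is finite.
sup_k ||T_k|| = max(1, 13, 13, 22, 24, 25, 26) = 26

26


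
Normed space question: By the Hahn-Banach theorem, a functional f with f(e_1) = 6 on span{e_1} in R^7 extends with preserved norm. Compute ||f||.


The norm of f is given by ||f|| = sup_{||x||=1} |f(x)|.
On span{e_1}, ||e_1|| = 1, so ||f|| = |f(e_1)| / ||e_1||
= |6| / 1 = 6.0000

6.0000


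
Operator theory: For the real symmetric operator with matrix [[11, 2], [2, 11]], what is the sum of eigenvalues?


For a self-adjoint (symmetric) matrix, the eigenvalues are real.
The sum of eigenvalues equals the trace of the matrix.
trace = 11 + 11 = 22

22


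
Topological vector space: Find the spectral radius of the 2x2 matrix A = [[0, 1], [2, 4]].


For a 2x2 matrix, eigenvalues satisfy lambda^2 - (trace)*lambda + det = 0
trace = 0 + 4 = 4
det = 0*4 - 1*2 = -2
discriminant = 4^2 - 4*(-2) = 24
spectral radius = max |eigenvalue| = 4.4495

4.4495


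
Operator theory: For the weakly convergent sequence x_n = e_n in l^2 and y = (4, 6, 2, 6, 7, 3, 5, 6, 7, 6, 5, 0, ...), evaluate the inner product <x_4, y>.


x_4 = e_4 is the standard basis vector with 1 in position 4.
<x_4, y> = y_4 = 6
As n -> infinity, <x_n, y> -> 0, confirming weak convergence of (x_n) to 0.

6


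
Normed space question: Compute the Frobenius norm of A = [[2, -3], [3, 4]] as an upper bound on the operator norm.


||A||_F^2 = sum a_ij^2
= 2^2 + (-3)^2 + 3^2 + 4^2
= 4 + 9 + 9 + 16 = 38
||A||_F = sqrt(38) = 6.1644

6.1644


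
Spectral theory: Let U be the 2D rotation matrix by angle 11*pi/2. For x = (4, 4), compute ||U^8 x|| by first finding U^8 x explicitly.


U is a rotation by theta = 11*pi/2
U^8 = rotation by 8*theta = 88*pi/2 = 0*pi/2 (mod 2*pi)
cos(0*pi/2) = 1.0000, sin(0*pi/2) = 0.0000
U^8 x = (1.0000 * 4 - 0.0000 * 4, 0.0000 * 4 + 1.0000 * 4)
= (4.0000, 4.0000)
||U^8 x|| = sqrt(4.0000^2 + 4.0000^2) = sqrt(32.0000) = 5.6569

5.6569


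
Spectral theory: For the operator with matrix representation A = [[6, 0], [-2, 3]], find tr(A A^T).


trace(A * A^T) = sum of squares of all entries
= 6^2 + 0^2 + (-2)^2 + 3^2
= 36 + 0 + 4 + 9
= 49

49


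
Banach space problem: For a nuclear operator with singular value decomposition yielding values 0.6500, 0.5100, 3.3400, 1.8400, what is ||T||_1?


The nuclear norm is the sum of all singular values.
||T||_1 = 0.6500 + 0.5100 + 3.3400 + 1.8400
= 6.3400

6.3400


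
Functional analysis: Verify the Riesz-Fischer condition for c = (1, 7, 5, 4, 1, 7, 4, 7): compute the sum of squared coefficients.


sum |c_n|^2 = 1^2 + 7^2 + 5^2 + 4^2 + 1^2 + 7^2 + 4^2 + 7^2
= 1 + 49 + 25 + 16 + 1 + 49 + 16 + 49
= 206

206


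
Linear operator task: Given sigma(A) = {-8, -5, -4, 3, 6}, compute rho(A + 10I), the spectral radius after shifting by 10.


Spectrum of A + 10I = {2, 5, 6, 13, 16}
Spectral radius = max |lambda| over the shifted spectrum
= max(2, 5, 6, 13, 16) = 16

16


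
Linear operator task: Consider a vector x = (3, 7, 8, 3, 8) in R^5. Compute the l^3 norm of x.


The l^3 norm = (sum |x_i|^3)^(1/3)
Sum of 3th powers = 27 + 343 + 512 + 27 + 512 = 1421
||x||_3 = (1421)^(1/3) = 11.2425

11.2425


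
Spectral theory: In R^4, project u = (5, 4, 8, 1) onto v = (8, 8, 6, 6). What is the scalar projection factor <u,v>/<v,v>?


Computing <u,v> = 5*8 + 4*8 + 8*6 + 1*6 = 126
Computing <v,v> = 8^2 + 8^2 + 6^2 + 6^2 = 200
Projection coefficient = 126/200 = 0.6300

0.6300


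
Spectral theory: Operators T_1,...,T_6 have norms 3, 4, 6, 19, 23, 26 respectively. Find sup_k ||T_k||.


By the Uniform Boundedness Principle, the supremum of norms is finite.
sup_k ||T_k|| = max(3, 4, 6, 19, 23, 26) = 26

26


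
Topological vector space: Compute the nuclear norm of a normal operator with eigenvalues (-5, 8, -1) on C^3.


For a normal operator, singular values equal |eigenvalues|.
Trace norm = sum |lambda_i| = 5 + 8 + 1
= 14

14


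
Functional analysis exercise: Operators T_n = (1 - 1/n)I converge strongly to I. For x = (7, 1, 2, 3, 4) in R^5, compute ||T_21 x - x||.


T_21 x - x = (1 - 1/21)x - x = -x/21
||x|| = sqrt(79) = 8.8882
||T_21 x - x|| = ||x||/21 = 8.8882/21 = 0.4232

0.4232


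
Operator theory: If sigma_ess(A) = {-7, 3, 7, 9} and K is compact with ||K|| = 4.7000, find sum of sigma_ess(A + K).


By Weyl's theorem, the essential spectrum is invariant under compact perturbations.
sigma_ess(A + K) = sigma_ess(A) = {-7, 3, 7, 9}
Sum = -7 + 3 + 7 + 9 = 12

12


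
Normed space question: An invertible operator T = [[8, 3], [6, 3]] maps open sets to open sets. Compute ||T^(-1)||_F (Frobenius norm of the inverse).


det(T) = 8*3 - 3*6 = 6
T^(-1) = (1/6) * [[3, -3], [-6, 8]] = [[0.5000, -0.5000], [-1.0000, 1.3333]]
||T^(-1)||_F^2 = 0.5000^2 + (-0.5000)^2 + (-1.0000)^2 + 1.3333^2 = 3.2778
||T^(-1)||_F = sqrt(3.2778) = 1.8105

1.8105


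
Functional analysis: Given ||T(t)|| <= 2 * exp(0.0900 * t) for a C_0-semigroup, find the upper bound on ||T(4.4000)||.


||T(4.4000)|| <= 2 * exp(0.0900 * 4.4000)
= 2 * exp(0.3960)
= 2 * 1.4859
= 2.9717

2.9717


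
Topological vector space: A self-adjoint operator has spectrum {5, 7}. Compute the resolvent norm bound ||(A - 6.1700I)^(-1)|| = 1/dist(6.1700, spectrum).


dist(6.1700, {5, 7}) = min(|6.1700 - 5|, |6.1700 - 7|)
= min(1.1700, 0.8300) = 0.8300
Resolvent bound = 1/0.8300 = 1.2048

1.2048


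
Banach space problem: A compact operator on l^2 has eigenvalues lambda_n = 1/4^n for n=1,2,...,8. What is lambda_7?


The eigenvalue formula gives lambda_7 = 1/4^7
= 1/16384
= 6.1035e-05

6.1035e-05


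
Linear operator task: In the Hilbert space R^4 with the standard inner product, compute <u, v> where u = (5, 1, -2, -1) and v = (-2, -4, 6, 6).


Computing the standard inner product <u, v> = sum u_i * v_i
= 5*-2 + 1*-4 + -2*6 + -1*6
= -10 + -4 + -12 + -6
= -32

-32


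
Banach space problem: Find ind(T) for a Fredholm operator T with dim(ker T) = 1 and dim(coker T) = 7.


The Fredholm index is defined as ind(T) = dim(ker T) - dim(coker T)
= 1 - 7
= -6

-6


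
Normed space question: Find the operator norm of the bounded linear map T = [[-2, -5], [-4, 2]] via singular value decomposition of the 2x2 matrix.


A^T A = [[20, 2], [2, 29]]
trace(A^T A) = 49, det(A^T A) = 576
discriminant = 49^2 - 4*576 = 97
Largest eigenvalue of A^T A = (trace + sqrt(disc))/2 = 29.4244
||T|| = sqrt(29.4244) = 5.4244

5.4244


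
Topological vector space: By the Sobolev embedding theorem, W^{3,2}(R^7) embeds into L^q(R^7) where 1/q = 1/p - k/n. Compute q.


Using the Sobolev embedding formula: 1/q = 1/p - k/n
1/q = 1/2 - 3/7 = 1/14
q = 1/(1/14) = 14

14.0000


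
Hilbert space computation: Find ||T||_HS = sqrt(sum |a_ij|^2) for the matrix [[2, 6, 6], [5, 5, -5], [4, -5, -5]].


The Hilbert-Schmidt norm is sqrt(sum of squares of all entries).
Sum of squares = 2^2 + 6^2 + 6^2 + 5^2 + 5^2 + (-5)^2 + 4^2 + (-5)^2 + (-5)^2
= 4 + 36 + 36 + 25 + 25 + 25 + 16 + 25 + 25 = 217
||T||_HS = sqrt(217) = 14.7309

14.7309


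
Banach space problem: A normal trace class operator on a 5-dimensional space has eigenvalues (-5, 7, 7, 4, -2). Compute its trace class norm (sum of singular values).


For a normal operator, singular values equal |eigenvalues|.
Trace norm = sum |lambda_i| = 5 + 7 + 7 + 4 + 2
= 25

25


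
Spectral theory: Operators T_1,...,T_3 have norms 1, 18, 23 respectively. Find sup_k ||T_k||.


By the Uniform Boundedness Principle, the supremum of norms is finite.
sup_k ||T_k|| = max(1, 18, 23) = 23

23


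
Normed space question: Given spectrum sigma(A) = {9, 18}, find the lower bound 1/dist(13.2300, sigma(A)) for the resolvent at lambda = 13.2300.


dist(13.2300, {9, 18}) = min(|13.2300 - 9|, |13.2300 - 18|)
= min(4.2300, 4.7700) = 4.2300
Resolvent bound = 1/4.2300 = 0.2364

0.2364


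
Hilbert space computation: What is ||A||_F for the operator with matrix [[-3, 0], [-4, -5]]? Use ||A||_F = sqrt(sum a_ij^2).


||A||_F^2 = sum a_ij^2
= (-3)^2 + 0^2 + (-4)^2 + (-5)^2
= 9 + 0 + 16 + 25 = 50
||A||_F = sqrt(50) = 7.0711

7.0711


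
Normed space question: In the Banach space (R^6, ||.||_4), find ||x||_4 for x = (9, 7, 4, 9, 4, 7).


The l^4 norm = (sum |x_i|^4)^(1/4)
Sum of 4th powers = 6561 + 2401 + 256 + 6561 + 256 + 2401 = 18436
||x||_4 = (18436)^(1/4) = 11.6524

11.6524


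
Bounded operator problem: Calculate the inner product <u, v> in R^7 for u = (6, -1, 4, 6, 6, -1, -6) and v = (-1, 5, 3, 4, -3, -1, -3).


Computing the standard inner product <u, v> = sum u_i * v_i
= 6*-1 + -1*5 + 4*3 + 6*4 + 6*-3 + -1*-1 + -6*-3
= -6 + -5 + 12 + 24 + -18 + 1 + 18
= 26

26


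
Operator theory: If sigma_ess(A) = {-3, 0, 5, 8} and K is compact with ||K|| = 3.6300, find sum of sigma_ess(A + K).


By Weyl's theorem, the essential spectrum is invariant under compact perturbations.
sigma_ess(A + K) = sigma_ess(A) = {-3, 0, 5, 8}
Sum = -3 + 0 + 5 + 8 = 10

10


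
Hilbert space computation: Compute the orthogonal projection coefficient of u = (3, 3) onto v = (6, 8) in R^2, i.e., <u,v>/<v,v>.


Computing <u,v> = 3*6 + 3*8 = 42
Computing <v,v> = 6^2 + 8^2 = 100
Projection coefficient = 42/100 = 0.4200

0.4200


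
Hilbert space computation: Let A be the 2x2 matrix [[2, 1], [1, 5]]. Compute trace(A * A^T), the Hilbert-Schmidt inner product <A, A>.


trace(A * A^T) = sum of squares of all entries
= 2^2 + 1^2 + 1^2 + 5^2
= 4 + 1 + 1 + 25
= 31

31


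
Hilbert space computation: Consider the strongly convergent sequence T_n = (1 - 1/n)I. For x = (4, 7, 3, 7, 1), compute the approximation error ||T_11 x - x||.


T_11 x - x = (1 - 1/11)x - x = -x/11
||x|| = sqrt(124) = 11.1355
||T_11 x - x|| = ||x||/11 = 11.1355/11 = 1.0123

1.0123


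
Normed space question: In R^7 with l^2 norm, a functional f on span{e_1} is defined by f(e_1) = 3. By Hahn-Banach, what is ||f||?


The norm of f is given by ||f|| = sup_{||x||=1} |f(x)|.
On span{e_1}, ||e_1|| = 1, so ||f|| = |f(e_1)| / ||e_1||
= |3| / 1 = 3.0000

3.0000


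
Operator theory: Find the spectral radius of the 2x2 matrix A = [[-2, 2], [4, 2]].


For a 2x2 matrix, eigenvalues satisfy lambda^2 - (trace)*lambda + det = 0
trace = -2 + 2 = 0
det = -2*2 - 2*4 = -12
discriminant = 0^2 - 4*(-12) = 48
spectral radius = max |eigenvalue| = 3.4641

3.4641


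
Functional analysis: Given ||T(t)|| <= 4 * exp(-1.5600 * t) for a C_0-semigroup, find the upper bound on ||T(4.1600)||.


||T(4.1600)|| <= 4 * exp(-1.5600 * 4.1600)
= 4 * exp(-6.4896)
= 4 * 0.0015
= 0.0061

0.0061


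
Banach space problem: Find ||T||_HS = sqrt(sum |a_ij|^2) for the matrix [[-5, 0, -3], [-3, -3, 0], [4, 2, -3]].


The Hilbert-Schmidt norm is sqrt(sum of squares of all entries).
Sum of squares = (-5)^2 + 0^2 + (-3)^2 + (-3)^2 + (-3)^2 + 0^2 + 4^2 + 2^2 + (-3)^2
= 25 + 0 + 9 + 9 + 9 + 0 + 16 + 4 + 9 = 81
||T||_HS = sqrt(81) = 9.0000

9.0000


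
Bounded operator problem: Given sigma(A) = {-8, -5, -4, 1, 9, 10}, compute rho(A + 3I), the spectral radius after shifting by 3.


Spectrum of A + 3I = {-5, -2, -1, 4, 12, 13}
Spectral radius = max |lambda| over the shifted spectrum
= max(5, 2, 1, 4, 12, 13) = 13

13


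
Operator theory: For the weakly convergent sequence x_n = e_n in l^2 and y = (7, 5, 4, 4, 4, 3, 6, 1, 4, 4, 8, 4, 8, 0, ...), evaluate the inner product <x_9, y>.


x_9 = e_9 is the standard basis vector with 1 in position 9.
<x_9, y> = y_9 = 4
As n -> infinity, <x_n, y> -> 0, confirming weak convergence of (x_n) to 0.

4


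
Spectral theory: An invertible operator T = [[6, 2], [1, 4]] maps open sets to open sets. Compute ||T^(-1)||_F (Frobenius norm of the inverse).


det(T) = 6*4 - 2*1 = 22
T^(-1) = (1/22) * [[4, -2], [-1, 6]] = [[0.1818, -0.0909], [-0.0455, 0.2727]]
||T^(-1)||_F^2 = 0.1818^2 + (-0.0909)^2 + (-0.0455)^2 + 0.2727^2 = 0.1178
||T^(-1)||_F = sqrt(0.1178) = 0.3432

0.3432


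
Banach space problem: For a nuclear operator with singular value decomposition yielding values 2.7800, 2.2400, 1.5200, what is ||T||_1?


The nuclear norm is the sum of all singular values.
||T||_1 = 2.7800 + 2.2400 + 1.5200
= 6.5400

6.5400


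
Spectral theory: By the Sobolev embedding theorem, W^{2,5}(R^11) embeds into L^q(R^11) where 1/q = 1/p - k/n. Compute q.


Using the Sobolev embedding formula: 1/q = 1/p - k/n
1/q = 1/5 - 2/11 = 1/55
q = 1/(1/55) = 55

55.0000


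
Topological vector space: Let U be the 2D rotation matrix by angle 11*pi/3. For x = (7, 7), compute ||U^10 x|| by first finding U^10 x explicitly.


U is a rotation by theta = 11*pi/3
U^10 = rotation by 10*theta = 110*pi/3 = 2*pi/3 (mod 2*pi)
cos(2*pi/3) = -0.5000, sin(2*pi/3) = 0.8660
U^10 x = (-0.5000 * 7 - 0.8660 * 7, 0.8660 * 7 + -0.5000 * 7)
= (-9.5622, 2.5622)
||U^10 x|| = sqrt((-9.5622)^2 + 2.5622^2) = sqrt(98.0000) = 9.8995

9.8995


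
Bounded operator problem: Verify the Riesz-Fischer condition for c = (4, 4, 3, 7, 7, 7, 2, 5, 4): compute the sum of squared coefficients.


sum |c_n|^2 = 4^2 + 4^2 + 3^2 + 7^2 + 7^2 + 7^2 + 2^2 + 5^2 + 4^2
= 16 + 16 + 9 + 49 + 49 + 49 + 4 + 25 + 16
= 233

233


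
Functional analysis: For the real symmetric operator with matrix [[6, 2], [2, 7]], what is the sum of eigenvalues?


For a self-adjoint (symmetric) matrix, the eigenvalues are real.
The sum of eigenvalues equals the trace of the matrix.
trace = 6 + 7 = 13

13


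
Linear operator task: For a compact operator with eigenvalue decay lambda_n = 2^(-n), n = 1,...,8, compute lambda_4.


The eigenvalue formula gives lambda_4 = 1/2^4
= 1/16
= 0.0625

0.0625


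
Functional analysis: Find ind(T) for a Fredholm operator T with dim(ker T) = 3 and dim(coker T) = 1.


The Fredholm index is defined as ind(T) = dim(ker T) - dim(coker T)
= 3 - 1
= 2

2


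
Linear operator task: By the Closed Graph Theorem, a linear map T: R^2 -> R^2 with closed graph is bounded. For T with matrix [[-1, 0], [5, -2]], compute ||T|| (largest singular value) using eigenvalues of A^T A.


A^T A = [[26, -10], [-10, 4]]
trace(A^T A) = 30, det(A^T A) = 4
discriminant = 30^2 - 4*4 = 884
Largest eigenvalue of A^T A = (trace + sqrt(disc))/2 = 29.8661
||T|| = sqrt(29.8661) = 5.4650

5.4650


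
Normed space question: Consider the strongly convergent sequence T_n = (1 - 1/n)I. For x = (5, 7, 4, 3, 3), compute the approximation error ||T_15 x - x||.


T_15 x - x = (1 - 1/15)x - x = -x/15
||x|| = sqrt(108) = 10.3923
||T_15 x - x|| = ||x||/15 = 10.3923/15 = 0.6928

0.6928


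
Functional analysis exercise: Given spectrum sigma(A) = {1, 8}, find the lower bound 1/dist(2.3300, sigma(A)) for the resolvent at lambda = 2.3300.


dist(2.3300, {1, 8}) = min(|2.3300 - 1|, |2.3300 - 8|)
= min(1.3300, 5.6700) = 1.3300
Resolvent bound = 1/1.3300 = 0.7519

0.7519


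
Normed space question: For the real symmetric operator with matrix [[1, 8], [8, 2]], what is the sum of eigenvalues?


For a self-adjoint (symmetric) matrix, the eigenvalues are real.
The sum of eigenvalues equals the trace of the matrix.
trace = 1 + 2 = 3

3


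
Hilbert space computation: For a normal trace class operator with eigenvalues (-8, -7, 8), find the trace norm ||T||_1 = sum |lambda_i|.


For a normal operator, singular values equal |eigenvalues|.
Trace norm = sum |lambda_i| = 8 + 7 + 8
= 23

23


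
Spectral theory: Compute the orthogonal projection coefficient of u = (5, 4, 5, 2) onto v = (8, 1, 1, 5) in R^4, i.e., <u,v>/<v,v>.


Computing <u,v> = 5*8 + 4*1 + 5*1 + 2*5 = 59
Computing <v,v> = 8^2 + 1^2 + 1^2 + 5^2 = 91
Projection coefficient = 59/91 = 0.6484

0.6484


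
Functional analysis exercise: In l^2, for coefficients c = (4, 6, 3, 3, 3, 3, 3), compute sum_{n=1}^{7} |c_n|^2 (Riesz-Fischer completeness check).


sum |c_n|^2 = 4^2 + 6^2 + 3^2 + 3^2 + 3^2 + 3^2 + 3^2
= 16 + 36 + 9 + 9 + 9 + 9 + 9
= 97

97


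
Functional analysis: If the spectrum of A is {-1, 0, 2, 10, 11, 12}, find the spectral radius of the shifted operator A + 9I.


Spectrum of A + 9I = {8, 9, 11, 19, 20, 21}
Spectral radius = max |lambda| over the shifted spectrum
= max(8, 9, 11, 19, 20, 21) = 21

21


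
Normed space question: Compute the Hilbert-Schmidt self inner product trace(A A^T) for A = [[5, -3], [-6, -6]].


trace(A * A^T) = sum of squares of all entries
= 5^2 + (-3)^2 + (-6)^2 + (-6)^2
= 25 + 9 + 36 + 36
= 106

106


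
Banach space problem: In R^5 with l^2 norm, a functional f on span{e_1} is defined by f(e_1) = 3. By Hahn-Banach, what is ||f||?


The norm of f is given by ||f|| = sup_{||x||=1} |f(x)|.
On span{e_1}, ||e_1|| = 1, so ||f|| = |f(e_1)| / ||e_1||
= |3| / 1 = 3.0000

3.0000


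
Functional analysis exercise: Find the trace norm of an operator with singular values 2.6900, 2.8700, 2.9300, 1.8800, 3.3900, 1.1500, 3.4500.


The nuclear norm is the sum of all singular values.
||T||_1 = 2.6900 + 2.8700 + 2.9300 + 1.8800 + 3.3900 + 1.1500 + 3.4500
= 18.3600

18.3600


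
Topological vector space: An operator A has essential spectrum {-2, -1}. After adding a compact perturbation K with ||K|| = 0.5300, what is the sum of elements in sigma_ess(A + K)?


By Weyl's theorem, the essential spectrum is invariant under compact perturbations.
sigma_ess(A + K) = sigma_ess(A) = {-2, -1}
Sum = -2 + -1 = -3

-3


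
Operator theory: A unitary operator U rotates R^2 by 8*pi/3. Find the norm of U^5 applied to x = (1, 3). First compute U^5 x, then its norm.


U is a rotation by theta = 8*pi/3
U^5 = rotation by 5*theta = 40*pi/3 = 4*pi/3 (mod 2*pi)
cos(4*pi/3) = -0.5000, sin(4*pi/3) = -0.8660
U^5 x = (-0.5000 * 1 - -0.8660 * 3, -0.8660 * 1 + -0.5000 * 3)
= (2.0981, -2.3660)
||U^5 x|| = sqrt(2.0981^2 + (-2.3660)^2) = sqrt(10.0000) = 3.1623

3.1623


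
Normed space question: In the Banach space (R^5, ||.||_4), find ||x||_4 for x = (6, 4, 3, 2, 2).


The l^4 norm = (sum |x_i|^4)^(1/4)
Sum of 4th powers = 1296 + 256 + 81 + 16 + 16 = 1665
||x||_4 = (1665)^(1/4) = 6.3878

6.3878


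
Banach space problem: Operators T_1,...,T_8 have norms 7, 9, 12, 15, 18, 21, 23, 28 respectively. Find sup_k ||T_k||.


By the Uniform Boundedness Principle, the supremum of norms is finite.
sup_k ||T_k|| = max(7, 9, 12, 15, 18, 21, 23, 28) = 28

28


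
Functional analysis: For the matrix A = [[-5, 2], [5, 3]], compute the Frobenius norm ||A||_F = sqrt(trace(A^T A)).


||A||_F^2 = sum a_ij^2
= (-5)^2 + 2^2 + 5^2 + 3^2
= 25 + 4 + 25 + 9 = 63
||A||_F = sqrt(63) = 7.9373

7.9373


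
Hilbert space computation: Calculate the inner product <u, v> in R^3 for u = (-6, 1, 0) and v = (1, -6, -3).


Computing the standard inner product <u, v> = sum u_i * v_i
= -6*1 + 1*-6 + 0*-3
= -6 + -6 + 0
= -12

-12


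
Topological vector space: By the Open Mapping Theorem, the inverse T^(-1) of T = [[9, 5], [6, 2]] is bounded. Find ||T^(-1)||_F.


det(T) = 9*2 - 5*6 = -12
T^(-1) = (1/-12) * [[2, -5], [-6, 9]] = [[-0.1667, 0.4167], [0.5000, -0.7500]]
||T^(-1)||_F^2 = (-0.1667)^2 + 0.4167^2 + 0.5000^2 + (-0.7500)^2 = 1.0139
||T^(-1)||_F = sqrt(1.0139) = 1.0069

1.0069


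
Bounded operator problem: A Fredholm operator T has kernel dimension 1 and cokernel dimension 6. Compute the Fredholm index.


The Fredholm index is defined as ind(T) = dim(ker T) - dim(coker T)
= 1 - 6
= -5

-5


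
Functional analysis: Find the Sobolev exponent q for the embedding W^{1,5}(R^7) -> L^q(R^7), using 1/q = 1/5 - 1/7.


Using the Sobolev embedding formula: 1/q = 1/p - k/n
1/q = 1/5 - 1/7 = 2/35
q = 1/(2/35) = 35/2 = 17.5000

17.5000


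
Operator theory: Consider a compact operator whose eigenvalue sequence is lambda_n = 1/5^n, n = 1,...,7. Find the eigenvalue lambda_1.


The eigenvalue formula gives lambda_1 = 1/5^1
= 1/5
= 0.2000

0.2000


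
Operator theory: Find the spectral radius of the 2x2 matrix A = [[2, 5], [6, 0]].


For a 2x2 matrix, eigenvalues satisfy lambda^2 - (trace)*lambda + det = 0
trace = 2 + 0 = 2
det = 2*0 - 5*6 = -30
discriminant = 2^2 - 4*(-30) = 124
spectral radius = max |eigenvalue| = 6.5678

6.5678


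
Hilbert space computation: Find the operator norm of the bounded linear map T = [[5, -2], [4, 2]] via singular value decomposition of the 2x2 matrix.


A^T A = [[41, -2], [-2, 8]]
trace(A^T A) = 49, det(A^T A) = 324
discriminant = 49^2 - 4*324 = 1105
Largest eigenvalue of A^T A = (trace + sqrt(disc))/2 = 41.1208
||T|| = sqrt(41.1208) = 6.4125

6.4125


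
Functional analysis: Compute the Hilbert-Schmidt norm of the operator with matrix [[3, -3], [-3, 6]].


The Hilbert-Schmidt norm is sqrt(sum of squares of all entries).
Sum of squares = 3^2 + (-3)^2 + (-3)^2 + 6^2
= 9 + 9 + 9 + 36 = 63
||T||_HS = sqrt(63) = 7.9373

7.9373


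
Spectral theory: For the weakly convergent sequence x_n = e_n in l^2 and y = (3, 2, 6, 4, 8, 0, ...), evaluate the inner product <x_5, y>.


x_5 = e_5 is the standard basis vector with 1 in position 5.
<x_5, y> = y_5 = 8
As n -> infinity, <x_n, y> -> 0, confirming weak convergence of (x_n) to 0.

8


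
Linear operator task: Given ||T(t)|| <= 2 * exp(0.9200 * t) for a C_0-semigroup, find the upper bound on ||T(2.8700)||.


||T(2.8700)|| <= 2 * exp(0.9200 * 2.8700)
= 2 * exp(2.6404)
= 2 * 14.0188
= 28.0376

28.0376


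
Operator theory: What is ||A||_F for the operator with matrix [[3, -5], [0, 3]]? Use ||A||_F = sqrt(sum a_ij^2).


||A||_F^2 = sum a_ij^2
= 3^2 + (-5)^2 + 0^2 + 3^2
= 9 + 25 + 0 + 9 = 43
||A||_F = sqrt(43) = 6.5574

6.5574


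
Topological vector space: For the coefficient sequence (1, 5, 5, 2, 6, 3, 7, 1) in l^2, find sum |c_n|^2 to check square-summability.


sum |c_n|^2 = 1^2 + 5^2 + 5^2 + 2^2 + 6^2 + 3^2 + 7^2 + 1^2
= 1 + 25 + 25 + 4 + 36 + 9 + 49 + 1
= 150

150


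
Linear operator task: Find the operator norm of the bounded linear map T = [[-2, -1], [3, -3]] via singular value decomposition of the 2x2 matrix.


A^T A = [[13, -7], [-7, 10]]
trace(A^T A) = 23, det(A^T A) = 81
discriminant = 23^2 - 4*81 = 205
Largest eigenvalue of A^T A = (trace + sqrt(disc))/2 = 18.6589
||T|| = sqrt(18.6589) = 4.3196

4.3196


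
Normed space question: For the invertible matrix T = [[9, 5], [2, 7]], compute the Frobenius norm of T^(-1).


det(T) = 9*7 - 5*2 = 53
T^(-1) = (1/53) * [[7, -5], [-2, 9]] = [[0.1321, -0.0943], [-0.0377, 0.1698]]
||T^(-1)||_F^2 = 0.1321^2 + (-0.0943)^2 + (-0.0377)^2 + 0.1698^2 = 0.0566
||T^(-1)||_F = sqrt(0.0566) = 0.2379

0.2379


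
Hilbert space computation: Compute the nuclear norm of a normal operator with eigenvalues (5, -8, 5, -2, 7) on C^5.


For a normal operator, singular values equal |eigenvalues|.
Trace norm = sum |lambda_i| = 5 + 8 + 5 + 2 + 7
= 27

27


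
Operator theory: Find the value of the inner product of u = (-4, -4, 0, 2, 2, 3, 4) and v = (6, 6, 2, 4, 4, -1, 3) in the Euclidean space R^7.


Computing the standard inner product <u, v> = sum u_i * v_i
= -4*6 + -4*6 + 0*2 + 2*4 + 2*4 + 3*-1 + 4*3
= -24 + -24 + 0 + 8 + 8 + -3 + 12
= -23

-23


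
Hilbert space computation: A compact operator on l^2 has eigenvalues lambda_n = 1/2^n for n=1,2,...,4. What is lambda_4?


The eigenvalue formula gives lambda_4 = 1/2^4
= 1/16
= 0.0625

0.0625


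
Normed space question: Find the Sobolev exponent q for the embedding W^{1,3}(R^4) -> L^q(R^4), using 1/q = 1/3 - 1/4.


Using the Sobolev embedding formula: 1/q = 1/p - k/n
1/q = 1/3 - 1/4 = 1/12
q = 1/(1/12) = 12

12.0000


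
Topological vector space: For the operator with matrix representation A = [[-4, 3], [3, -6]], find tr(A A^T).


trace(A * A^T) = sum of squares of all entries
= (-4)^2 + 3^2 + 3^2 + (-6)^2
= 16 + 9 + 9 + 36
= 70

70


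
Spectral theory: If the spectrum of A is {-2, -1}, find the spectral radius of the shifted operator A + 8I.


Spectrum of A + 8I = {6, 7}
Spectral radius = max |lambda| over the shifted spectrum
= max(6, 7) = 7

7


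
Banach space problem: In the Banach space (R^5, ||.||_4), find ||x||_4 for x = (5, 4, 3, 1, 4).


The l^4 norm = (sum |x_i|^4)^(1/4)
Sum of 4th powers = 625 + 256 + 81 + 1 + 256 = 1219
||x||_4 = (1219)^(1/4) = 5.9088

5.9088


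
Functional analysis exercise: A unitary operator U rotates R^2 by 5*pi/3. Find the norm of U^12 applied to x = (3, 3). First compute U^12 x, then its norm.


U is a rotation by theta = 5*pi/3
U^12 = rotation by 12*theta = 60*pi/3 = 0*pi/3 (mod 2*pi)
cos(0*pi/3) = 1.0000, sin(0*pi/3) = 0.0000
U^12 x = (1.0000 * 3 - 0.0000 * 3, 0.0000 * 3 + 1.0000 * 3)
= (3.0000, 3.0000)
||U^12 x|| = sqrt(3.0000^2 + 3.0000^2) = sqrt(18.0000) = 4.2426

4.2426


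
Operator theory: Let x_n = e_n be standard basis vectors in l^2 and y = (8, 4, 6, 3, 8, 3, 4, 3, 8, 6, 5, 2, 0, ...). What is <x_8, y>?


x_8 = e_8 is the standard basis vector with 1 in position 8.
<x_8, y> = y_8 = 3
As n -> infinity, <x_n, y> -> 0, confirming weak convergence of (x_n) to 0.

3


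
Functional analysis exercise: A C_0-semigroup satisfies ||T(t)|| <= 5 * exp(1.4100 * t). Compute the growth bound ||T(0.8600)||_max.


||T(0.8600)|| <= 5 * exp(1.4100 * 0.8600)
= 5 * exp(1.2126)
= 5 * 3.3622
= 16.8111

16.8111


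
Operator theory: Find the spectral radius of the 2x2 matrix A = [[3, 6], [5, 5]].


For a 2x2 matrix, eigenvalues satisfy lambda^2 - (trace)*lambda + det = 0
trace = 3 + 5 = 8
det = 3*5 - 6*5 = -15
discriminant = 8^2 - 4*(-15) = 124
spectral radius = max |eigenvalue| = 9.5678

9.5678


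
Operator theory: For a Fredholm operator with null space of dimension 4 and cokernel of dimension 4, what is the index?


The Fredholm index is defined as ind(T) = dim(ker T) - dim(coker T)
= 4 - 4
= 0

0


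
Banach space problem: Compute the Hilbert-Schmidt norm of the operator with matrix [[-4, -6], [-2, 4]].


The Hilbert-Schmidt norm is sqrt(sum of squares of all entries).
Sum of squares = (-4)^2 + (-6)^2 + (-2)^2 + 4^2
= 16 + 36 + 4 + 16 = 72
||T||_HS = sqrt(72) = 8.4853

8.4853


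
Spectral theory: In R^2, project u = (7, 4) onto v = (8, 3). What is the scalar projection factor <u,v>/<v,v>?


Computing <u,v> = 7*8 + 4*3 = 68
Computing <v,v> = 8^2 + 3^2 = 73
Projection coefficient = 68/73 = 0.9315

0.9315


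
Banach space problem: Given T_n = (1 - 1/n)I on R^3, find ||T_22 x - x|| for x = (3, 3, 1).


T_22 x - x = (1 - 1/22)x - x = -x/22
||x|| = sqrt(19) = 4.3589
||T_22 x - x|| = ||x||/22 = 4.3589/22 = 0.1981

0.1981
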